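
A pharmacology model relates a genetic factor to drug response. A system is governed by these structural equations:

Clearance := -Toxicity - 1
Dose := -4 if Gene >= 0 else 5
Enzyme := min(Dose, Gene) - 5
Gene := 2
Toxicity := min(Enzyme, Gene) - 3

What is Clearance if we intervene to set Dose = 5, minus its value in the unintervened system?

-6

do(Dose=5) replaces the equation Dose := -4 if Gene >= 0 else 5 with the constant Dose = 5.
Enzyme = min(Dose, Gene) - 5  [with Dose=5, Gene=2]  = -3
Toxicity = min(Enzyme, Gene) - 3  [with Enzyme=-3, Gene=2]  = -6
Clearance = -Toxicity - 1  [with Toxicity=-6]  = 5
Without intervention: Dose = -4 if Gene >= 0 else 5  [with Gene=2]  = -4; Enzyme = min(Dose, Gene) - 5  [with Dose=-4, Gene=2]  = -9; Toxicity = min(Enzyme, Gene) - 3  [with Enzyme=-9, Gene=2]  = -12; Clearance = -Toxicity - 1  [with Toxicity=-12]  = 11.
Change = 5 − 11 = -6.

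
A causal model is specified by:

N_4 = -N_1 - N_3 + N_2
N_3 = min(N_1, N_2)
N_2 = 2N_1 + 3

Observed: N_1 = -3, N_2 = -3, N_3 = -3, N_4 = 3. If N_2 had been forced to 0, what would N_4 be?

Under do(N_2=0), the mechanism N_2 = 2N_1 + 3 is discarded; N_2 is fixed at 0.
N_3 = min(N_1, N_2)  [with N_1=-3, N_2=0]  = -3
N_4 = -N_1 - N_3 + N_2  [with N_1=-3, N_3=-3, N_2=0]  = 6

6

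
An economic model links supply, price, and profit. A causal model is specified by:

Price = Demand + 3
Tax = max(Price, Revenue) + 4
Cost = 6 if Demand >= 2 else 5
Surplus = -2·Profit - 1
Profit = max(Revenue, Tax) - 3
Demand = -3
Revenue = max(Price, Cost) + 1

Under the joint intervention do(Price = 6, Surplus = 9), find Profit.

Under do(Price = 6, Surplus = 9), each intervened variable's structural equation is replaced by its fixed value.
Cost = 6 if Demand >= 2 else 5  [with Demand=-3]  = 5
Revenue = max(Price, Cost) + 1  [with Price=6, Cost=5]  = 7
Tax = max(Price, Revenue) + 4  [with Price=6, Revenue=7]  = 11
Profit = max(Revenue, Tax) - 3  [with Revenue=7, Tax=11]  = 8

8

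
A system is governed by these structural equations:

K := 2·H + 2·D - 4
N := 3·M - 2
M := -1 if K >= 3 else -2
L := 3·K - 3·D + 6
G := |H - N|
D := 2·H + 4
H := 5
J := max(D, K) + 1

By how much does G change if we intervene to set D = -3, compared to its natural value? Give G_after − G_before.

do(D=-3) replaces the equation D := 2·H + 4 with the constant D = -3.
K = 2·H + 2·D - 4  [with H=5, D=-3]  = 0
M = -1 if K >= 3 else -2  [with K=0]  = -2
N = 3·M - 2  [with M=-2]  = -8
G = |H - N|  [with H=5, N=-8]  = 13
Without intervention: D = 2·H + 4  [with H=5]  = 14; K = 2·H + 2·D - 4  [with H=5, D=14]  = 34; M = -1 if K >= 3 else -2  [with K=34]  = -1; N = 3·M - 2  [with M=-1]  = -5; G = |H - N|  [with H=5, N=-5]  = 10.
Change = 13 − 10 = 3.

3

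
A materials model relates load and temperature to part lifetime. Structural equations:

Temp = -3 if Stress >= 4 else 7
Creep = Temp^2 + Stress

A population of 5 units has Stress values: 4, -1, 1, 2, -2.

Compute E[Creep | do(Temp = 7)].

The intervention sets Temp=7 in all 5 units regardless of Stress. Recomputing Creep per unit gives 53, 48, 50, 51, 47; average 49.8.

49.8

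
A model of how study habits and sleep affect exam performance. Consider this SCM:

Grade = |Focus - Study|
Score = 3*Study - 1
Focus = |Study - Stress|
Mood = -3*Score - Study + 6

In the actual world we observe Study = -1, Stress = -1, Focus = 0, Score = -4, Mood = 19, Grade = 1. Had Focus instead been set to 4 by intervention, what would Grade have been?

The intervention breaks the incoming arrows to Focus: Focus = |Study - Stress| no longer applies, and Focus = 4.
Grade = |Focus - Study|  [with Focus=4, Study=-1]  = 5

5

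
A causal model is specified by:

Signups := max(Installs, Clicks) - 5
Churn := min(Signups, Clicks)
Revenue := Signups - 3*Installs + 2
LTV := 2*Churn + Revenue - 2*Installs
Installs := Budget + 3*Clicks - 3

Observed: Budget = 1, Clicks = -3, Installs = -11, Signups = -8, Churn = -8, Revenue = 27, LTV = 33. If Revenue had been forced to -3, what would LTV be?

3

Intervening sets Revenue = -3 and removes its equation (Revenue := Signups - 3*Installs + 2).
Installs = Budget + 3*Clicks - 3  [with Budget=1, Clicks=-3]  = -11
Signups = max(Installs, Clicks) - 5  [with Installs=-11, Clicks=-3]  = -8
Churn = min(Signups, Clicks)  [with Signups=-8, Clicks=-3]  = -8
LTV = 2*Churn + Revenue - 2*Installs  [with Churn=-8, Revenue=-3, Installs=-11]  = 3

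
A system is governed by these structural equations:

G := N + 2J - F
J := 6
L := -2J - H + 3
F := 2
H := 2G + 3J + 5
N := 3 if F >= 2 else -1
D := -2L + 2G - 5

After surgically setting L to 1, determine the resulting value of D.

Intervening sets L = 1 and removes its equation (L := -2J - H + 3).
N = 3 if F >= 2 else -1  [with F=2]  = 3
G = N + 2J - F  [with N=3, J=6, F=2]  = 13
D = -2L + 2G - 5  [with L=1, G=13]  = 19

19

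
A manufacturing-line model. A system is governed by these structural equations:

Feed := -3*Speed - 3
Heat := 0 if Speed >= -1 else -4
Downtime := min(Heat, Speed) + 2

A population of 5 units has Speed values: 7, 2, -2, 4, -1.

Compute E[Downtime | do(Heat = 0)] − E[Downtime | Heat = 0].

do(Heat=0) breaks Heat's dependence on Speed. With Heat=0 fixed, Downtime across the units is 2, 2, 0, 2, 1, mean 1.4.
Conditioning on Heat=0 selects the 4 unit(s) with Speed ∈ {7, 2, 4, -1}. Their Downtime values: 2, 2, 2, 1. Mean = 1.75.
Difference = 1.4 − 1.75 = -0.35.

-0.35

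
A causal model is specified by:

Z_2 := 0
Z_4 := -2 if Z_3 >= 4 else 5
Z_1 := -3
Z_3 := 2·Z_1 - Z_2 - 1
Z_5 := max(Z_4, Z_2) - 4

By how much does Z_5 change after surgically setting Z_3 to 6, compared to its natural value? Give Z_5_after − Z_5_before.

do(Z_3=6) replaces the equation Z_3 := 2·Z_1 - Z_2 - 1 with the constant Z_3 = 6.
Z_4 = -2 if Z_3 >= 4 else 5  [with Z_3=6]  = -2
Z_5 = max(Z_4, Z_2) - 4  [with Z_4=-2, Z_2=0]  = -4
Without intervention: Z_3 = 2·Z_1 - Z_2 - 1  [with Z_1=-3, Z_2=0]  = -7; Z_4 = -2 if Z_3 >= 4 else 5  [with Z_3=-7]  = 5; Z_5 = max(Z_4, Z_2) - 4  [with Z_4=5, Z_2=0]  = 1.
Change = -4 − 1 = -5.

-5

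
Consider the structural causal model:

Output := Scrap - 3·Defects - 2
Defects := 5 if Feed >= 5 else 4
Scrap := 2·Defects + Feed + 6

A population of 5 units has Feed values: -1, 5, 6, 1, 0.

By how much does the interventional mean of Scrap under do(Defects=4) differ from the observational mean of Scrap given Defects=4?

2.2

do(Defects=4) breaks Defects's dependence on Feed. With Defects=4 fixed, Scrap across the units is 13, 19, 20, 15, 14, mean 16.2.
E[Scrap|Defects=4] averages over only the 3 units with Defects=4 (Feed = -1, 1, 0): Scrap = 13, 15, 14, mean 14.
Difference = 16.2 − 14 = 2.2.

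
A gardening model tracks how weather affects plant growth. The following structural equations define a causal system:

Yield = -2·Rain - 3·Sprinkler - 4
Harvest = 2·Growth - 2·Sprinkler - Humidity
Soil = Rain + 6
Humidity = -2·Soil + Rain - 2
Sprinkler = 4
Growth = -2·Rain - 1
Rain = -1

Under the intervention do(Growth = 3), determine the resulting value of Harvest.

The intervention breaks the incoming arrows to Growth: Growth = -2·Rain - 1 no longer applies, and Growth = 3.
Soil = Rain + 6  [with Rain=-1]  = 5
Humidity = -2·Soil + Rain - 2  [with Soil=5, Rain=-1]  = -13
Harvest = 2·Growth - 2·Sprinkler - Humidity  [with Growth=3, Sprinkler=4, Humidity=-13]  = 11

11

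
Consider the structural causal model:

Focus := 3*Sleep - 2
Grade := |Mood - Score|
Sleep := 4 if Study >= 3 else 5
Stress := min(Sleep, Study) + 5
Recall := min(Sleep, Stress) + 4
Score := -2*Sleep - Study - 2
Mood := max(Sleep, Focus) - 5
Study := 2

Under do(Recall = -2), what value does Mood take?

Intervening sets Recall = -2 and removes its equation (Recall := min(Sleep, Stress) + 4).
Since Mood is not a descendant of the intervened variable, it is unaffected.
Sleep = 4 if Study >= 3 else 5  [with Study=2]  = 5
Focus = 3*Sleep - 2  [with Sleep=5]  = 13
Mood = max(Sleep, Focus) - 5  [with Sleep=5, Focus=13]  = 8

8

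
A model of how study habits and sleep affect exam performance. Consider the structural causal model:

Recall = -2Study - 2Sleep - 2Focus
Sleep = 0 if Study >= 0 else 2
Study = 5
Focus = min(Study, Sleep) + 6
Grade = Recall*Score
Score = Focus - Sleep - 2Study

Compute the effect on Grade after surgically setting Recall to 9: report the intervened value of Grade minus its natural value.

-124

The intervention breaks the incoming arrows to Recall: Recall = -2Study - 2Sleep - 2Focus no longer applies, and Recall = 9.
Sleep = 0 if Study >= 0 else 2  [with Study=5]  = 0
Focus = min(Study, Sleep) + 6  [with Study=5, Sleep=0]  = 6
Score = Focus - Sleep - 2Study  [with Focus=6, Sleep=0, Study=5]  = -4
Grade = Recall*Score  [with Recall=9, Score=-4]  = -36
Without intervention: Sleep = 0 if Study >= 0 else 2  [with Study=5]  = 0; Focus = min(Study, Sleep) + 6  [with Study=5, Sleep=0]  = 6; Score = Focus - Sleep - 2Study  [with Focus=6, Sleep=0, Study=5]  = -4; Recall = -2Study - 2Sleep - 2Focus  [with Study=5, Sleep=0, Focus=6]  = -22; Grade = Recall*Score  [with Recall=-22, Score=-4]  = 88.
Change = -36 − 88 = -124.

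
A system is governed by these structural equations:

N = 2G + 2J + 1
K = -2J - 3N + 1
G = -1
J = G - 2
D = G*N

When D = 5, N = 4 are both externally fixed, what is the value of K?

-5

The joint intervention fixes D = 5, N = 4, removing each variable's own equation.
J = G - 2  [with G=-1]  = -3
K = -2J - 3N + 1  [with J=-3, N=4]  = -5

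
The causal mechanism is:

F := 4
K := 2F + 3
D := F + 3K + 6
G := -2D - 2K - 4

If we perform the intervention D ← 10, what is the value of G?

The intervention breaks the incoming arrows to D: D := F + 3K + 6 no longer applies, and D = 10.
K = 2F + 3  [with F=4]  = 11
G = -2D - 2K - 4  [with D=10, K=11]  = -46

-46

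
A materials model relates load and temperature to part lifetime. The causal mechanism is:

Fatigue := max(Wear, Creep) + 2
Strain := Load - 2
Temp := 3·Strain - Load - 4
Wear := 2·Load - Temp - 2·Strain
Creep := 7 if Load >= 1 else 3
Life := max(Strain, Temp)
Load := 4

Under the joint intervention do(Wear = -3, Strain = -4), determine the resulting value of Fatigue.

The joint intervention fixes Wear = -3, Strain = -4, removing each variable's own equation.
Creep = 7 if Load >= 1 else 3  [with Load=4]  = 7
Fatigue = max(Wear, Creep) + 2  [with Wear=-3, Creep=7]  = 9

9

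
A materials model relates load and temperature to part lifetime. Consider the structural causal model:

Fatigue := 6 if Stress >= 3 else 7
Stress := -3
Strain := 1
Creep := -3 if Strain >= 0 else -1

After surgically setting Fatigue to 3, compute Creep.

Under do(Fatigue=3), the mechanism Fatigue := 6 if Stress >= 3 else 7 is discarded; Fatigue is fixed at 3.
Since Creep is not a descendant of the intervened variable, it is unaffected.
Creep = -3 if Strain >= 0 else -1  [with Strain=1]  = -3

-3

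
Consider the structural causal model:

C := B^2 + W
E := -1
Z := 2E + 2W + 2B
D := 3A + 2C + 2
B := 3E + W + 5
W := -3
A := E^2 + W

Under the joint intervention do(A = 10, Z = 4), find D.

28

Setting A = 10, Z = 4 by intervention discards those variables' equations.
B = 3E + W + 5  [with E=-1, W=-3]  = -1
C = B^2 + W  [with B=-1, W=-3]  = -2
D = 3A + 2C + 2  [with A=10, C=-2]  = 28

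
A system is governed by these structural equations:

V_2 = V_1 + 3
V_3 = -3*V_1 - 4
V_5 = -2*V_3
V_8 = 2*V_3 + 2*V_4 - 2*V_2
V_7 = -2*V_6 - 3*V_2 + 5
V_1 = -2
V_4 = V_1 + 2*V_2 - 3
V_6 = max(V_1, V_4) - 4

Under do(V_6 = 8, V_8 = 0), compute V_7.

Under do(V_6 = 8, V_8 = 0), each intervened variable's structural equation is replaced by its fixed value.
V_2 = V_1 + 3  [with V_1=-2]  = 1
V_7 = -2*V_6 - 3*V_2 + 5  [with V_6=8, V_2=1]  = -14

-14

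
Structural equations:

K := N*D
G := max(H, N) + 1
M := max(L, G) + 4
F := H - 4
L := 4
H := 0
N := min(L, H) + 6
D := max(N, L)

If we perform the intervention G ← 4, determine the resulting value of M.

8

do(G=4) replaces the equation G := max(H, N) + 1 with the constant G = 4.
M = max(L, G) + 4  [with L=4, G=4]  = 8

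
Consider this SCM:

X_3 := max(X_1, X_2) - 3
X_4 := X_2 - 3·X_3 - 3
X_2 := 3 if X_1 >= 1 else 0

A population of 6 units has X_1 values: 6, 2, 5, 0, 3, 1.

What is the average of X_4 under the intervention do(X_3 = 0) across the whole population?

-0.5

The intervention sets X_3=0 in all 6 units regardless of X_1. Recomputing X_4 per unit gives 0, 0, 0, -3, 0, 0; average -0.5.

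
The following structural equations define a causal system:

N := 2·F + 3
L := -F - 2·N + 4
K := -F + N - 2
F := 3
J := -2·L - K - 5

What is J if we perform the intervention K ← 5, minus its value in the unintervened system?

-1

Intervening sets K = 5 and removes its equation (K := -F + N - 2).
N = 2·F + 3  [with F=3]  = 9
L = -F - 2·N + 4  [with F=3, N=9]  = -17
J = -2·L - K - 5  [with L=-17, K=5]  = 24
Without intervention: N = 2·F + 3  [with F=3]  = 9; L = -F - 2·N + 4  [with F=3, N=9]  = -17; K = -F + N - 2  [with F=3, N=9]  = 4; J = -2·L - K - 5  [with L=-17, K=4]  = 25.
Change = 24 − 25 = -1.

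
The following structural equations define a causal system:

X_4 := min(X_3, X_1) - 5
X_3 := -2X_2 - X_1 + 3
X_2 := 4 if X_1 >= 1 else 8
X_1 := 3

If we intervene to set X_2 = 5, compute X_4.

-15

Under do(X_2=5), the mechanism X_2 := 4 if X_1 >= 1 else 8 is discarded; X_2 is fixed at 5.
X_3 = -2X_2 - X_1 + 3  [with X_2=5, X_1=3]  = -10
X_4 = min(X_3, X_1) - 5  [with X_3=-10, X_1=3]  = -15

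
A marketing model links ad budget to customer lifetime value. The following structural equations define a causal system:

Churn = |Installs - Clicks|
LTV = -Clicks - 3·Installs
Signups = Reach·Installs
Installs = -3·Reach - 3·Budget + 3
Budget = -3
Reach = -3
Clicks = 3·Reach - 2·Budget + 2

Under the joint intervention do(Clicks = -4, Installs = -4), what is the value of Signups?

Setting Clicks = -4, Installs = -4 by intervention discards those variables' equations.
Signups = Reach·Installs  [with Reach=-3, Installs=-4]  = 12

12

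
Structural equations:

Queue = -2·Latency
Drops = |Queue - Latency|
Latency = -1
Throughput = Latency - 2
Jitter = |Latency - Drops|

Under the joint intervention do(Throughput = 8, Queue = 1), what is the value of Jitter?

Setting Throughput = 8, Queue = 1 by intervention discards those variables' equations.
Drops = |Queue - Latency|  [with Queue=1, Latency=-1]  = 2
Jitter = |Latency - Drops|  [with Latency=-1, Drops=2]  = 3

3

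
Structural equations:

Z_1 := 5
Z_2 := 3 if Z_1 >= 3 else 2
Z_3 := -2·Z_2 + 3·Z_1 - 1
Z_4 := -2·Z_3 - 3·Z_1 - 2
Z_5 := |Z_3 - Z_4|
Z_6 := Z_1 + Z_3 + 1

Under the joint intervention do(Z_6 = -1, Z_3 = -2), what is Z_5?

11

Under do(Z_6 = -1, Z_3 = -2), each intervened variable's structural equation is replaced by its fixed value.
Z_4 = -2·Z_3 - 3·Z_1 - 2  [with Z_3=-2, Z_1=5]  = -13
Z_5 = |Z_3 - Z_4|  [with Z_3=-2, Z_4=-13]  = 11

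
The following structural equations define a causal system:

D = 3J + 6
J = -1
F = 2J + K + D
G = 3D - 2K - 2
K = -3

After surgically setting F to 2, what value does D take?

3

Under do(F=2), the mechanism F = 2J + K + D is discarded; F is fixed at 2.
Since D is not a descendant of the intervened variable, it is unaffected.
D = 3J + 6  [with J=-1]  = 3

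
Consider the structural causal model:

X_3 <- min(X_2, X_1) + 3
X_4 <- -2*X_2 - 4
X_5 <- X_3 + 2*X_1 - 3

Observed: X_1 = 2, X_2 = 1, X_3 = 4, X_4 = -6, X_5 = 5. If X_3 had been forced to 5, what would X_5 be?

do(X_3=5) replaces the equation X_3 <- min(X_2, X_1) + 3 with the constant X_3 = 5.
X_5 = X_3 + 2*X_1 - 3  [with X_3=5, X_1=2]  = 6

6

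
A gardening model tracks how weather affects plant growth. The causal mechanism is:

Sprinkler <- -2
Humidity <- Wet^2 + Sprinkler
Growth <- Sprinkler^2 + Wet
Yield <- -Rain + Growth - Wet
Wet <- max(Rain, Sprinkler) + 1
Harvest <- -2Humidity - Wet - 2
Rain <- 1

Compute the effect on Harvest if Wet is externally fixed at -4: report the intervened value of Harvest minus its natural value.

The intervention breaks the incoming arrows to Wet: Wet <- max(Rain, Sprinkler) + 1 no longer applies, and Wet = -4.
Humidity = Wet^2 + Sprinkler  [with Wet=-4, Sprinkler=-2]  = 14
Harvest = -2Humidity - Wet - 2  [with Humidity=14, Wet=-4]  = -26
Without intervention: Wet = max(Rain, Sprinkler) + 1  [with Rain=1, Sprinkler=-2]  = 2; Humidity = Wet^2 + Sprinkler  [with Wet=2, Sprinkler=-2]  = 2; Harvest = -2Humidity - Wet - 2  [with Humidity=2, Wet=2]  = -8.
Change = -26 − (-8) = -18.

-18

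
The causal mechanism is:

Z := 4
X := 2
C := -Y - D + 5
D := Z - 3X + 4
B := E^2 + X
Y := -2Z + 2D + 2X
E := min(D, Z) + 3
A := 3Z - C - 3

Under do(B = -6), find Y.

do(B=-6) replaces the equation B := E^2 + X with the constant B = -6.
Since Y is not a descendant of the intervened variable, it is unaffected.
D = Z - 3X + 4  [with Z=4, X=2]  = 2
Y = -2Z + 2D + 2X  [with Z=4, D=2, X=2]  = 0

0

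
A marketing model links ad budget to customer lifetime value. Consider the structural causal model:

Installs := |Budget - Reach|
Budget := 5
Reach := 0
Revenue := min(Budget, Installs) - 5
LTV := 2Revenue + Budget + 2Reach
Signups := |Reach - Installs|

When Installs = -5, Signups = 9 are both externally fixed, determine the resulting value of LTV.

Setting Installs = -5, Signups = 9 by intervention discards those variables' equations.
Revenue = min(Budget, Installs) - 5  [with Budget=5, Installs=-5]  = -10
LTV = 2Revenue + Budget + 2Reach  [with Revenue=-10, Budget=5, Reach=0]  = -15

-15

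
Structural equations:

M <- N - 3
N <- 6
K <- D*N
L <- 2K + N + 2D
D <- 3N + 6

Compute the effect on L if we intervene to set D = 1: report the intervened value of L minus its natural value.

Under do(D=1), the mechanism D <- 3N + 6 is discarded; D is fixed at 1.
K = D*N  [with D=1, N=6]  = 6
L = 2K + N + 2D  [with K=6, N=6, D=1]  = 20
Without intervention: D = 3N + 6  [with N=6]  = 24; K = D*N  [with D=24, N=6]  = 144; L = 2K + N + 2D  [with K=144, N=6, D=24]  = 342.
Change = 20 − 342 = -322.

-322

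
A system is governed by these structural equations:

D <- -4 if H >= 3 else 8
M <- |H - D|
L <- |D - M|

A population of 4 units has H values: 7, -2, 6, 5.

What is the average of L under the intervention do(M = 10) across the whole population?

Every unit gets M=10 under the intervention. L values become 14, 2, 14, 14; E[L|do(M=10)] = 11.

11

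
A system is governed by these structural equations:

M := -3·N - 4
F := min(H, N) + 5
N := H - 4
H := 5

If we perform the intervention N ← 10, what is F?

10

The intervention breaks the incoming arrows to N: N := H - 4 no longer applies, and N = 10.
F = min(H, N) + 5  [with H=5, N=10]  = 10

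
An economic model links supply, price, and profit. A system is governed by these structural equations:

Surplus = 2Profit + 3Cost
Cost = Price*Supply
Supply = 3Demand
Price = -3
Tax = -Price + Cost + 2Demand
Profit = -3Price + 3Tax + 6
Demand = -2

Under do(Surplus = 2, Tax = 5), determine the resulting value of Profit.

Setting Surplus = 2, Tax = 5 by intervention discards those variables' equations.
Profit = -3Price + 3Tax + 6  [with Price=-3, Tax=5]  = 30

30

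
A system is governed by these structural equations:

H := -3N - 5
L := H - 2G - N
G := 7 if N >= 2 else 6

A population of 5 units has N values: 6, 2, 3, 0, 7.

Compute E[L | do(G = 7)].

The intervention sets G=7 in all 5 units regardless of N. Recomputing L per unit gives -43, -27, -31, -19, -47; average -33.4.

-33.4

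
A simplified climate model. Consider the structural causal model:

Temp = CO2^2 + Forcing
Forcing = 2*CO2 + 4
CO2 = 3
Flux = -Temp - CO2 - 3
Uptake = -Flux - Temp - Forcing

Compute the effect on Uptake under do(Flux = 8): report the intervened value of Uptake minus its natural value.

-33

Intervening sets Flux = 8 and removes its equation (Flux = -Temp - CO2 - 3).
Forcing = 2*CO2 + 4  [with CO2=3]  = 10
Temp = CO2^2 + Forcing  [with CO2=3, Forcing=10]  = 19
Uptake = -Flux - Temp - Forcing  [with Flux=8, Temp=19, Forcing=10]  = -37
Without intervention: Forcing = 2*CO2 + 4  [with CO2=3]  = 10; Temp = CO2^2 + Forcing  [with CO2=3, Forcing=10]  = 19; Flux = -Temp - CO2 - 3  [with Temp=19, CO2=3]  = -25; Uptake = -Flux - Temp - Forcing  [with Flux=-25, Temp=19, Forcing=10]  = -4.
Change = -37 − (-4) = -33.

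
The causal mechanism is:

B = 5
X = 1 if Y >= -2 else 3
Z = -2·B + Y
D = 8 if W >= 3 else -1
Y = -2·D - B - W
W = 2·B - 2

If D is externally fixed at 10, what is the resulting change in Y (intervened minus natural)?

The intervention breaks the incoming arrows to D: D = 8 if W >= 3 else -1 no longer applies, and D = 10.
W = 2·B - 2  [with B=5]  = 8
Y = -2·D - B - W  [with D=10, B=5, W=8]  = -33
Without intervention: W = 2·B - 2  [with B=5]  = 8; D = 8 if W >= 3 else -1  [with W=8]  = 8; Y = -2·D - B - W  [with D=8, B=5, W=8]  = -29.
Change = -33 − (-29) = -4.

-4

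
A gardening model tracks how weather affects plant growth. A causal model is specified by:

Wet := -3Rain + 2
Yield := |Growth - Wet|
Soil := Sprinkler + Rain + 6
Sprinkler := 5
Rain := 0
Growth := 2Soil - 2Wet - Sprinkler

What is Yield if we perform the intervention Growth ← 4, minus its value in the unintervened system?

-9

The intervention breaks the incoming arrows to Growth: Growth := 2Soil - 2Wet - Sprinkler no longer applies, and Growth = 4.
Wet = -3Rain + 2  [with Rain=0]  = 2
Yield = |Growth - Wet|  [with Growth=4, Wet=2]  = 2
Without intervention: Soil = Sprinkler + Rain + 6  [with Sprinkler=5, Rain=0]  = 11; Wet = -3Rain + 2  [with Rain=0]  = 2; Growth = 2Soil - 2Wet - Sprinkler  [with Soil=11, Wet=2, Sprinkler=5]  = 13; Yield = |Growth - Wet|  [with Growth=13, Wet=2]  = 11.
Change = 2 − 11 = -9.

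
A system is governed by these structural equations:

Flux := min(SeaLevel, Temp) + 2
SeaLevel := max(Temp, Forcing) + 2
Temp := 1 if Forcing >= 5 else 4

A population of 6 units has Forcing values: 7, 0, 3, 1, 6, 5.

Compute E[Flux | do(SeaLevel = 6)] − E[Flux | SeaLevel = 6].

-1.5

The intervention sets SeaLevel=6 in all 6 units regardless of Forcing. Recomputing Flux per unit gives 3, 6, 6, 6, 3, 3; average 4.5.
E[Flux|SeaLevel=6] averages over only the 3 units with SeaLevel=6 (Forcing = 0, 3, 1): Flux = 6, 6, 6, mean 6.
Difference = 4.5 − 6 = -1.5.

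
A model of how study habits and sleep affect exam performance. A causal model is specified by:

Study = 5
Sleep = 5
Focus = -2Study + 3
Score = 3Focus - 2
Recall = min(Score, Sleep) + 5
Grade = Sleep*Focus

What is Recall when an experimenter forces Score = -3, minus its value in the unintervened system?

20

Intervening sets Score = -3 and removes its equation (Score = 3Focus - 2).
Recall = min(Score, Sleep) + 5  [with Score=-3, Sleep=5]  = 2
Without intervention: Focus = -2Study + 3  [with Study=5]  = -7; Score = 3Focus - 2  [with Focus=-7]  = -23; Recall = min(Score, Sleep) + 5  [with Score=-23, Sleep=5]  = -18.
Change = 2 − (-18) = 20.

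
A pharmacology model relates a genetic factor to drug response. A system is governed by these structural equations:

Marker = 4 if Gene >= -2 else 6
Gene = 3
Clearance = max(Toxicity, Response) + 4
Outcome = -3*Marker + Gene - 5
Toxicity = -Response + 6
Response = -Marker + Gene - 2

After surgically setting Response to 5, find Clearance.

9

do(Response=5) replaces the equation Response = -Marker + Gene - 2 with the constant Response = 5.
Toxicity = -Response + 6  [with Response=5]  = 1
Clearance = max(Toxicity, Response) + 4  [with Toxicity=1, Response=5]  = 9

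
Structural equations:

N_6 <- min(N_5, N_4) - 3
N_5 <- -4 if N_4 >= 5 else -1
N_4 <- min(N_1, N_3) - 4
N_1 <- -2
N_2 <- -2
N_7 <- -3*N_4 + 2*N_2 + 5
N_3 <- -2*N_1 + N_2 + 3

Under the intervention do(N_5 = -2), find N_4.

-6

The intervention breaks the incoming arrows to N_5: N_5 <- -4 if N_4 >= 5 else -1 no longer applies, and N_5 = -2.
Since N_4 is not a descendant of the intervened variable, it is unaffected.
N_3 = -2*N_1 + N_2 + 3  [with N_1=-2, N_2=-2]  = 5
N_4 = min(N_1, N_3) - 4  [with N_1=-2, N_3=5]  = -6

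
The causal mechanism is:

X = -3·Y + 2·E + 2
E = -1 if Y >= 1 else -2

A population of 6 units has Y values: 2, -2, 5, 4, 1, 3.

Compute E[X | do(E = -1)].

-6.5

Every unit gets E=-1 under the intervention. X values become -6, 6, -15, -12, -3, -9; E[X|do(E=-1)] = -6.5.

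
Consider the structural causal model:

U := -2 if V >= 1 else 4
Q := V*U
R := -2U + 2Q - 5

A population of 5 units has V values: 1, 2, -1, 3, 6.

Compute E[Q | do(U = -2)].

The intervention sets U=-2 in all 5 units regardless of V. Recomputing Q per unit gives -2, -4, 2, -6, -12; average -4.4.

-4.4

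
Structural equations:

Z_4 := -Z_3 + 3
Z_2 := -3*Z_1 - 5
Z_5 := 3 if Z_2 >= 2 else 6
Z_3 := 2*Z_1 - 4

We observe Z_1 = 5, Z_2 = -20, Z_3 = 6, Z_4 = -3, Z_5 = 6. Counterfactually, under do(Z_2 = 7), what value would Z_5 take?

3

do(Z_2=7) replaces the equation Z_2 := -3*Z_1 - 5 with the constant Z_2 = 7.
Z_5 = 3 if Z_2 >= 2 else 6  [with Z_2=7]  = 3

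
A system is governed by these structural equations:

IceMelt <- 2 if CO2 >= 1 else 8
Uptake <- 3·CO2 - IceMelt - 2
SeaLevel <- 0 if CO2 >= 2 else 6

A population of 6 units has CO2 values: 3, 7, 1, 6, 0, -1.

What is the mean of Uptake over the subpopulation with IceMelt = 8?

-11.5

Conditioning on IceMelt=8 selects the 2 unit(s) with CO2 ∈ {0, -1}. Their Uptake values: -10, -13. Mean = -11.5.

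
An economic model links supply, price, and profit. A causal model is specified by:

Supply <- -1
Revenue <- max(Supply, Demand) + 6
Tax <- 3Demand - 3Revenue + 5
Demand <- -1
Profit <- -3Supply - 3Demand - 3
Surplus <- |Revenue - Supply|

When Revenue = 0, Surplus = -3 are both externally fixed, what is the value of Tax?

Setting Revenue = 0, Surplus = -3 by intervention discards those variables' equations.
Tax = 3Demand - 3Revenue + 5  [with Demand=-1, Revenue=0]  = 2

2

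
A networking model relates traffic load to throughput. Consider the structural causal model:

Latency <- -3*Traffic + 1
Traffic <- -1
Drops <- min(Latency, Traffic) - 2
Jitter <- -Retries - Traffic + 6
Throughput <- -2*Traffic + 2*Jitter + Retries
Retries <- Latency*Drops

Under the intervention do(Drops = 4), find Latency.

Under do(Drops=4), the mechanism Drops <- min(Latency, Traffic) - 2 is discarded; Drops is fixed at 4.
Since Latency is not a descendant of the intervened variable, it is unaffected.
Latency = -3*Traffic + 1  [with Traffic=-1]  = 4

4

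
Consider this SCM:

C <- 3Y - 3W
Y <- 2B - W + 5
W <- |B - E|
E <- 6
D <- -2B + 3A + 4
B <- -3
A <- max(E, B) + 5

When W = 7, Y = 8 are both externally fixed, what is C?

Setting W = 7, Y = 8 by intervention discards those variables' equations.
C = 3Y - 3W  [with Y=8, W=7]  = 3

3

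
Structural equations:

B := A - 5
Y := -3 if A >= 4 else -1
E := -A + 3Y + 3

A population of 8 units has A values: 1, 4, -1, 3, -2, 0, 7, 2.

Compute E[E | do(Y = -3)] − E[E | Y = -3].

3.75

Every unit gets Y=-3 under the intervention. E values become -7, -10, -5, -9, -4, -6, -13, -8; E[E|do(Y=-3)] = -7.75.
Observing Y=-3 restricts to units where Y's equation naturally yields -3: A ∈ {4, 7}. In that subpopulation E = -10, -13, mean -11.5.
Difference = -7.75 − (-11.5) = 3.75.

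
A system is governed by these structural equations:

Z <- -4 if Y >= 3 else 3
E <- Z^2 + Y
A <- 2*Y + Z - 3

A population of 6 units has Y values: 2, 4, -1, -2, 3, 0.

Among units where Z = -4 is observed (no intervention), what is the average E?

Conditioning on Z=-4 selects the 2 unit(s) with Y ∈ {4, 3}. Their E values: 20, 19. Mean = 19.5.

19.5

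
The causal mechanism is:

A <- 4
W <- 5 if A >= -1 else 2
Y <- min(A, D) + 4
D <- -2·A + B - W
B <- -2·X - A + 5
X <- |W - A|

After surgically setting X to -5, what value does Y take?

The intervention breaks the incoming arrows to X: X <- |W - A| no longer applies, and X = -5.
W = 5 if A >= -1 else 2  [with A=4]  = 5
B = -2·X - A + 5  [with X=-5, A=4]  = 11
D = -2·A + B - W  [with A=4, B=11, W=5]  = -2
Y = min(A, D) + 4  [with A=4, D=-2]  = 2

2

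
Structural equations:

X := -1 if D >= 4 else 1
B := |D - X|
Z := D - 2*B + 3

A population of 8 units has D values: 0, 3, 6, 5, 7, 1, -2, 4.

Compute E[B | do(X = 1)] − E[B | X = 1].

do(X=1) breaks X's dependence on D. With X=1 fixed, B across the units is 1, 2, 5, 4, 6, 0, 3, 3, mean 3.
Observing X=1 restricts to units where X's equation naturally yields 1: D ∈ {0, 3, 1, -2}. In that subpopulation B = 1, 2, 0, 3, mean 1.5.
Difference = 3 − 1.5 = 1.5.

1.5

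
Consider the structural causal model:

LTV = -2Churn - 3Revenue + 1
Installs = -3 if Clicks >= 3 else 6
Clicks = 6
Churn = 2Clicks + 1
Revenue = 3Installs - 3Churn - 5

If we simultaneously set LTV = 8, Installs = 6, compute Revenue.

Setting LTV = 8, Installs = 6 by intervention discards those variables' equations.
Churn = 2Clicks + 1  [with Clicks=6]  = 13
Revenue = 3Installs - 3Churn - 5  [with Installs=6, Churn=13]  = -26

-26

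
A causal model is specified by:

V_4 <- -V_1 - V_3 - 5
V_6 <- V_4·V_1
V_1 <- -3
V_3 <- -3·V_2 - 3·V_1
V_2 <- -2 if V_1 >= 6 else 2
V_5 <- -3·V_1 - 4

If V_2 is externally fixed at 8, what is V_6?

Under do(V_2=8), the mechanism V_2 <- -2 if V_1 >= 6 else 2 is discarded; V_2 is fixed at 8.
V_3 = -3·V_2 - 3·V_1  [with V_2=8, V_1=-3]  = -15
V_4 = -V_1 - V_3 - 5  [with V_1=-3, V_3=-15]  = 13
V_6 = V_4·V_1  [with V_4=13, V_1=-3]  = -39

-39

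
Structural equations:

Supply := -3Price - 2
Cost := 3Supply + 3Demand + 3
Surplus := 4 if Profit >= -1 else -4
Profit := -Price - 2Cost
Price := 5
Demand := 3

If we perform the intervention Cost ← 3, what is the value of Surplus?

Under do(Cost=3), the mechanism Cost := 3Supply + 3Demand + 3 is discarded; Cost is fixed at 3.
Profit = -Price - 2Cost  [with Price=5, Cost=3]  = -11
Surplus = 4 if Profit >= -1 else -4  [with Profit=-11]  = -4

-4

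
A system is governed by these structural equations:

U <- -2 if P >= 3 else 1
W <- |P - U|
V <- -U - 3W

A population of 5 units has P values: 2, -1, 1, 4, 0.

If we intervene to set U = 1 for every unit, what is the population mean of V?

-5.2

Under do(U=1), U's equation is replaced by U=1 for every unit. Per-unit V: -4, -7, -1, -10, -4. Mean = -5.2.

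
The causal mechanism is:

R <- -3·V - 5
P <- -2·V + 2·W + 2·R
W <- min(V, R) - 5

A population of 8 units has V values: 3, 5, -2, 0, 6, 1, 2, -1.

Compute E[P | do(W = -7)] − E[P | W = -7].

-26

Under do(W=-7), W's equation is replaced by W=-7 for every unit. Per-unit P: -48, -64, -8, -24, -72, -32, -40, -16. Mean = -38.
E[P|W=-7] averages over only the 2 units with W=-7 (V = -2, -1): P = -8, -16, mean -12.
Difference = -38 − (-12) = -26.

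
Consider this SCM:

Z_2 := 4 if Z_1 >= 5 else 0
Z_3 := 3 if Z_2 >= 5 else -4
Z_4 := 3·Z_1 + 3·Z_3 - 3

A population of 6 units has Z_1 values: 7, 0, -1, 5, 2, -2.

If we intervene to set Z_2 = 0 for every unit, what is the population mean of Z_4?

Under do(Z_2=0), Z_2's equation is replaced by Z_2=0 for every unit. Per-unit Z_4: 6, -15, -18, 0, -9, -21. Mean = -9.5.

-9.5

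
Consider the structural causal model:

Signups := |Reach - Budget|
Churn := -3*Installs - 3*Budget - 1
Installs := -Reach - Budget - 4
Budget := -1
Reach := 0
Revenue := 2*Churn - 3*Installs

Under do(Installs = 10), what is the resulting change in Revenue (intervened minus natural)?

The intervention breaks the incoming arrows to Installs: Installs := -Reach - Budget - 4 no longer applies, and Installs = 10.
Churn = -3*Installs - 3*Budget - 1  [with Installs=10, Budget=-1]  = -28
Revenue = 2*Churn - 3*Installs  [with Churn=-28, Installs=10]  = -86
Without intervention: Installs = -Reach - Budget - 4  [with Reach=0, Budget=-1]  = -3; Churn = -3*Installs - 3*Budget - 1  [with Installs=-3, Budget=-1]  = 11; Revenue = 2*Churn - 3*Installs  [with Churn=11, Installs=-3]  = 31.
Change = -86 − 31 = -117.

-117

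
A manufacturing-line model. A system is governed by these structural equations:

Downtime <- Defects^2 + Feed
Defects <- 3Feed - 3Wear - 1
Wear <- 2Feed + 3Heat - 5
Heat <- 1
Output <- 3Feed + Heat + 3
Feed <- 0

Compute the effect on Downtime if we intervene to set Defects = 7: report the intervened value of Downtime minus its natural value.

24

Under do(Defects=7), the mechanism Defects <- 3Feed - 3Wear - 1 is discarded; Defects is fixed at 7.
Downtime = Defects^2 + Feed  [with Defects=7, Feed=0]  = 49
Without intervention: Wear = 2Feed + 3Heat - 5  [with Feed=0, Heat=1]  = -2; Defects = 3Feed - 3Wear - 1  [with Feed=0, Wear=-2]  = 5; Downtime = Defects^2 + Feed  [with Defects=5, Feed=0]  = 25.
Change = 49 − 25 = 24.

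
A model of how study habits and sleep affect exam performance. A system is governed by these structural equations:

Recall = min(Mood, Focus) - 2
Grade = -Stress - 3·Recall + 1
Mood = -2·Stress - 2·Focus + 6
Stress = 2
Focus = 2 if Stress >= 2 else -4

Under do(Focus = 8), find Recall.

Under do(Focus=8), the mechanism Focus = 2 if Stress >= 2 else -4 is discarded; Focus is fixed at 8.
Mood = -2·Stress - 2·Focus + 6  [with Stress=2, Focus=8]  = -14
Recall = min(Mood, Focus) - 2  [with Mood=-14, Focus=8]  = -16

-16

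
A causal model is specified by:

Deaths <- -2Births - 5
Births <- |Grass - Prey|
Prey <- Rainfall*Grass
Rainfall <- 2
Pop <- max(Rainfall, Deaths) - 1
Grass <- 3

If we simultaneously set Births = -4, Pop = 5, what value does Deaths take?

3

Setting Births = -4, Pop = 5 by intervention discards those variables' equations.
Deaths = -2Births - 5  [with Births=-4]  = 3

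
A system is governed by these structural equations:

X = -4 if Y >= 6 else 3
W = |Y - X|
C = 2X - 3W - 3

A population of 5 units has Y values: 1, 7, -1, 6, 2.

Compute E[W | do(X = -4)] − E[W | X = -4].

do(X=-4) breaks X's dependence on Y. With X=-4 fixed, W across the units is 5, 11, 3, 10, 6, mean 7.
Conditioning on X=-4 selects the 2 unit(s) with Y ∈ {7, 6}. Their W values: 11, 10. Mean = 10.5.
Difference = 7 − 10.5 = -3.5.

-3.5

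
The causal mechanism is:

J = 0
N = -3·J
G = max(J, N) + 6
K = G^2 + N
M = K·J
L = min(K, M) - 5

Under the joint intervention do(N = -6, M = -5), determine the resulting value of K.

The joint intervention fixes N = -6, M = -5, removing each variable's own equation.
G = max(J, N) + 6  [with J=0, N=-6]  = 6
K = G^2 + N  [with G=6, N=-6]  = 30

30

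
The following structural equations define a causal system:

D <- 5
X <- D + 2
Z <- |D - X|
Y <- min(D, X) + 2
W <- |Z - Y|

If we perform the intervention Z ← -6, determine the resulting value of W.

13

do(Z=-6) replaces the equation Z <- |D - X| with the constant Z = -6.
X = D + 2  [with D=5]  = 7
Y = min(D, X) + 2  [with D=5, X=7]  = 7
W = |Z - Y|  [with Z=-6, Y=7]  = 13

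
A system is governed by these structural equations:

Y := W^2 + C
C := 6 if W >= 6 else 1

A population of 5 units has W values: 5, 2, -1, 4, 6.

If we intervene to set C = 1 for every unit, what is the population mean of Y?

17.4

do(C=1) breaks C's dependence on W. With C=1 fixed, Y across the units is 26, 5, 2, 17, 37, mean 17.4.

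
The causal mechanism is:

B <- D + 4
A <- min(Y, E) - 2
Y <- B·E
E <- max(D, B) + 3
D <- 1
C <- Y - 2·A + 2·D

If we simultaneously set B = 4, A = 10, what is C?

10

Setting B = 4, A = 10 by intervention discards those variables' equations.
E = max(D, B) + 3  [with D=1, B=4]  = 7
Y = B·E  [with B=4, E=7]  = 28
C = Y - 2·A + 2·D  [with Y=28, A=10, D=1]  = 10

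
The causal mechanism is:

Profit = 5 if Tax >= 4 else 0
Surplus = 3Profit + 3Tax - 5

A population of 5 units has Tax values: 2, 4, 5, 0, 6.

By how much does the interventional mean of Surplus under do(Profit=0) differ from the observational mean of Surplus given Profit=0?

The intervention sets Profit=0 in all 5 units regardless of Tax. Recomputing Surplus per unit gives 1, 7, 10, -5, 13; average 5.2.
Conditioning on Profit=0 selects the 2 unit(s) with Tax ∈ {2, 0}. Their Surplus values: 1, -5. Mean = -2.
Difference = 5.2 − (-2) = 7.2.

7.2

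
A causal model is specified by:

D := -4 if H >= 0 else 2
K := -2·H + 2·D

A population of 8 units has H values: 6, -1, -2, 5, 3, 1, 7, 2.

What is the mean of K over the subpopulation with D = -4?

-16

Observing D=-4 restricts to units where D's equation naturally yields -4: H ∈ {6, 5, 3, 1, 7, 2}. In that subpopulation K = -20, -18, -14, -10, -22, -12, mean -16.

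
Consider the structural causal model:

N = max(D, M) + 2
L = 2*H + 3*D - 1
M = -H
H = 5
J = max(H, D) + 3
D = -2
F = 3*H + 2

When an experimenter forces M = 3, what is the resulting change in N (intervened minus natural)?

5

The intervention breaks the incoming arrows to M: M = -H no longer applies, and M = 3.
N = max(D, M) + 2  [with D=-2, M=3]  = 5
Without intervention: M = -H  [with H=5]  = -5; N = max(D, M) + 2  [with D=-2, M=-5]  = 0.
Change = 5 − 0 = 5.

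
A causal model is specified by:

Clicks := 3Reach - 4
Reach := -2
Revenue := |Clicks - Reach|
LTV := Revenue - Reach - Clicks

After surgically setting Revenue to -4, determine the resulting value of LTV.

8

The intervention breaks the incoming arrows to Revenue: Revenue := |Clicks - Reach| no longer applies, and Revenue = -4.
Clicks = 3Reach - 4  [with Reach=-2]  = -10
LTV = Revenue - Reach - Clicks  [with Revenue=-4, Reach=-2, Clicks=-10]  = 8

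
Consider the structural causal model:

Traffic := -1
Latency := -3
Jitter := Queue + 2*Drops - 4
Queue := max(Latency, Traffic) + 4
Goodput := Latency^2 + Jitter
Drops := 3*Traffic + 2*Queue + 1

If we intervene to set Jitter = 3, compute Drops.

4

The intervention breaks the incoming arrows to Jitter: Jitter := Queue + 2*Drops - 4 no longer applies, and Jitter = 3.
Since Drops is not a descendant of the intervened variable, it is unaffected.
Queue = max(Latency, Traffic) + 4  [with Latency=-3, Traffic=-1]  = 3
Drops = 3*Traffic + 2*Queue + 1  [with Traffic=-1, Queue=3]  = 4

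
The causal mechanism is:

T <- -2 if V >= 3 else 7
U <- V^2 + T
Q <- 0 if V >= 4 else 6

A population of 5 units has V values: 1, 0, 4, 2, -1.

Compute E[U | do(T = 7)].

Every unit gets T=7 under the intervention. U values become 8, 7, 23, 11, 8; E[U|do(T=7)] = 11.4.

11.4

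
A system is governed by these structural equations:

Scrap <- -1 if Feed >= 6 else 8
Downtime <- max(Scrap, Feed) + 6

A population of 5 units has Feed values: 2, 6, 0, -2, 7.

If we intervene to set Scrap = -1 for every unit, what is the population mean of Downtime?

8.8

Under do(Scrap=-1), Scrap's equation is replaced by Scrap=-1 for every unit. Per-unit Downtime: 8, 12, 6, 5, 13. Mean = 8.8.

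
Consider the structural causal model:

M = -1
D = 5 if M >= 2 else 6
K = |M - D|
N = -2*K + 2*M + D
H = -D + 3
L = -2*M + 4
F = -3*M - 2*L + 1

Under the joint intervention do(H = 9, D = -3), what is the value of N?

Setting H = 9, D = -3 by intervention discards those variables' equations.
K = |M - D|  [with M=-1, D=-3]  = 2
N = -2*K + 2*M + D  [with K=2, M=-1, D=-3]  = -9

-9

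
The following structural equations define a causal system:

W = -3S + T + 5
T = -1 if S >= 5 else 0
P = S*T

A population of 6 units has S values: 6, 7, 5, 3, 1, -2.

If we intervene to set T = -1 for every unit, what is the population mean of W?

-6

do(T=-1) breaks T's dependence on S. With T=-1 fixed, W across the units is -14, -17, -11, -5, 1, 10, mean -6.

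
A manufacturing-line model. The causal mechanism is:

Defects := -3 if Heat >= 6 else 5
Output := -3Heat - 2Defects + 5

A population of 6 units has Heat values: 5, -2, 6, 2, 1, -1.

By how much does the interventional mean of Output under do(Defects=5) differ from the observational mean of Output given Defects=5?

The intervention sets Defects=5 in all 6 units regardless of Heat. Recomputing Output per unit gives -20, 1, -23, -11, -8, -2; average -10.5.
Conditioning on Defects=5 selects the 5 unit(s) with Heat ∈ {5, -2, 2, 1, -1}. Their Output values: -20, 1, -11, -8, -2. Mean = -8.
Difference = -10.5 − (-8) = -2.5.

-2.5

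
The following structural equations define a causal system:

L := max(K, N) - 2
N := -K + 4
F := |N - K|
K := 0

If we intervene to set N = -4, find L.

Under do(N=-4), the mechanism N := -K + 4 is discarded; N is fixed at -4.
L = max(K, N) - 2  [with K=0, N=-4]  = -2

-2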